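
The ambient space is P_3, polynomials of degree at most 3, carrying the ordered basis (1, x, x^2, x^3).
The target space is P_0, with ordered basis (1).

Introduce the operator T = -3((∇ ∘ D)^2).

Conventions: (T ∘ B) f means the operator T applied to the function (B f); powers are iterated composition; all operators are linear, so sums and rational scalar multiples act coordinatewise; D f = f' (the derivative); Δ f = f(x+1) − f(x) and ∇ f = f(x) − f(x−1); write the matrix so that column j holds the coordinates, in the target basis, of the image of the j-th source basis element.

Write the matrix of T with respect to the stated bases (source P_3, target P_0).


the matrix is [[0, 0, 0, 0]] (rows listed top to bottom)

image of 1: 0
image of x: 0
image of x^2: 0
image of x^3: 0
each image's coordinates form column j of the matrix


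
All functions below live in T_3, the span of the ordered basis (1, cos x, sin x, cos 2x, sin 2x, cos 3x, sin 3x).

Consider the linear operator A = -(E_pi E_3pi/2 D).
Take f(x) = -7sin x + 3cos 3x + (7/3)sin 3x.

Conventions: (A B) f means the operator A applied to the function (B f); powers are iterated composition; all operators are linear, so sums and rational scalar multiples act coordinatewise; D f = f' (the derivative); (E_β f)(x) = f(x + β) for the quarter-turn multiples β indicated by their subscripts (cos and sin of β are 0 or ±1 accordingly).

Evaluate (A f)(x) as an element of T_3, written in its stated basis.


g(x) = -7sin x - 9cos 3x - 7sin 3x

D f = -7cos x + 7cos 3x - 9sin 3x
E_3pi/2 D f = -7sin x - 9cos 3x - 7sin 3x
E_pi E_3pi/2 D f = 7sin x + 9cos 3x + 7sin 3x
(-(E_pi E_3pi/2 D)) f = -7sin x - 9cos 3x - 7sin 3x


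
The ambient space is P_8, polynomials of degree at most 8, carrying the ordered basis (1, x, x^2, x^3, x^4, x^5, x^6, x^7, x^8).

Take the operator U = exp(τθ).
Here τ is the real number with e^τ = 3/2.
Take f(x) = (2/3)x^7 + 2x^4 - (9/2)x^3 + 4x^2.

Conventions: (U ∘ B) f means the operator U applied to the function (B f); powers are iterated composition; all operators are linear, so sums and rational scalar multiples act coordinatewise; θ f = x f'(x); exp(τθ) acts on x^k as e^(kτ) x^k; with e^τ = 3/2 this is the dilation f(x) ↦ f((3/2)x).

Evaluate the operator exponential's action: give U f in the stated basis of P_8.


exp(τθ) x^k = e^(kτ) x^k; with e^τ = 3/2 this sends x^k to (3/2)^k x^k
x^2 ↦ 9/4 x^2
x^3 ↦ 27/8 x^3
x^4 ↦ 81/16 x^4
x^7 ↦ 2187/128 x^7
applying this coordinatewise to f: exp(τθ) f = (729/64)x^7 + (81/8)x^4 - (243/16)x^3 + 9x^2

g(x) = (729/64)x^7 + (81/8)x^4 - (243/16)x^3 + 9x^2


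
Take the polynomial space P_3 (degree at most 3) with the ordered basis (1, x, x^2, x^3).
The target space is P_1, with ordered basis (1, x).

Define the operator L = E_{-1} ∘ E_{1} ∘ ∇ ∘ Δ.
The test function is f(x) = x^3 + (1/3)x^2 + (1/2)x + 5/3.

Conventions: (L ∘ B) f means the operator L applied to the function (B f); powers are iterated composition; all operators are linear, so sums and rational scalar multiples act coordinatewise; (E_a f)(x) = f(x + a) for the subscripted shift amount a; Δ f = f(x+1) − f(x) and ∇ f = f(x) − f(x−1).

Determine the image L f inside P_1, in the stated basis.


the image equals g(x) = 6x + 2/3

Δ f = 3x^2 + (11/3)x + 11/6
∇ Δ f = 6x + 2/3
E_{1} ∇ Δ f = 6x + 20/3
E_{-1} (E_{1} ∘ ∇) Δ f = 6x + 2/3


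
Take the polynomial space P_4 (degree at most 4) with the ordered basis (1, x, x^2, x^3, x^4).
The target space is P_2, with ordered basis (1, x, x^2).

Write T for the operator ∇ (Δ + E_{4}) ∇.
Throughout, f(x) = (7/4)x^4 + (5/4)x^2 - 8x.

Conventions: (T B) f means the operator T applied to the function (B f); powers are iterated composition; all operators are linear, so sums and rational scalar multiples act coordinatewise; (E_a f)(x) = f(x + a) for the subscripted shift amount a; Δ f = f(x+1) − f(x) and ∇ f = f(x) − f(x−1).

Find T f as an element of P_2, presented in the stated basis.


the image equals g(x) = 21x^2 + 168x + 174

∇ f = 7x^3 - (21/2)x^2 + (19/2)x - 11
Δ ∇ f = 21x^2 + 6
E_{4} ∇ f = 7x^3 + (147/2)x^2 + (523/2)x + 307
(Δ + E_{4}) ∇ f = 7x^3 + (189/2)x^2 + (523/2)x + 313
∇ (Δ + E_{4}) ∇ f = 21x^2 + 168x + 174


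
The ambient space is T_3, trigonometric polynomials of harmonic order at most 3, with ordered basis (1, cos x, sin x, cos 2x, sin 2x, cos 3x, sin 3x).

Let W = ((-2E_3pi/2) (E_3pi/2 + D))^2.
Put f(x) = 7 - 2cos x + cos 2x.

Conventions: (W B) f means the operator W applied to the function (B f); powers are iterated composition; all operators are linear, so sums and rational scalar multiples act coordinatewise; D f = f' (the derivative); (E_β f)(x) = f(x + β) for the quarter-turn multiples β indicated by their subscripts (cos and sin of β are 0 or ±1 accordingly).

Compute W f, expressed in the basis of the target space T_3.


g(x) = 28 - 12cos 2x + 16sin 2x

E_3pi/2 f = 7 - 2sin x - cos 2x
D f = 2sin x - 2sin 2x
(E_3pi/2 + D) f = 7 - cos 2x - 2sin 2x
E_3pi/2 (E_3pi/2 + D) f = 7 + cos 2x + 2sin 2x
(-2E_3pi/2) (E_3pi/2 + D) f = -14 - 2cos 2x - 4sin 2x
E_3pi/2 ((-2E_3pi/2) (E_3pi/2 + D)) f = -14 + 2cos 2x + 4sin 2x
D ((-2E_3pi/2) (E_3pi/2 + D)) f = -8cos 2x + 4sin 2x
(E_3pi/2 + D) ((-2E_3pi/2) (E_3pi/2 + D)) f = -14 - 6cos 2x + 8sin 2x
E_3pi/2 (E_3pi/2 + D) ((-2E_3pi/2) (E_3pi/2 + D)) f = -14 + 6cos 2x - 8sin 2x
(-2E_3pi/2) (E_3pi/2 + D) ((-2E_3pi/2) (E_3pi/2 + D)) f = 28 - 12cos 2x + 16sin 2x


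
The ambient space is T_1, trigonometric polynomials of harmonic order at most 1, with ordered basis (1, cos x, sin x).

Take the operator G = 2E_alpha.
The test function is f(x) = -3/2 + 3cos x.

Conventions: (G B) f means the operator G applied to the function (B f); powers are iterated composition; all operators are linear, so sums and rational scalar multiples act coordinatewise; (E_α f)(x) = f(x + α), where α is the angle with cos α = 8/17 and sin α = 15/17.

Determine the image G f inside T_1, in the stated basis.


g(x) = -3 + (48/17)cos x - (90/17)sin x

E_alpha f = -3/2 + (24/17)cos x - (45/17)sin x
(2E_alpha) f = -3 + (48/17)cos x - (90/17)sin x


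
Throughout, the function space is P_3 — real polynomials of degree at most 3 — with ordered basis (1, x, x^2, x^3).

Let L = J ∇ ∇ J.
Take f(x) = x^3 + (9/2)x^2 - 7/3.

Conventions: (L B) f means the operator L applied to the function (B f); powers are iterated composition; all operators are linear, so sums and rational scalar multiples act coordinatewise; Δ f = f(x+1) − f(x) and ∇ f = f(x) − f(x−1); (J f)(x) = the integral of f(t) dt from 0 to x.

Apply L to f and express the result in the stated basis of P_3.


the image equals g(x) = x^3 + (3/2)x^2 - (11/2)x

J f = (1/4)x^4 + (3/2)x^3 - (7/3)x
∇ J f = x^3 + 3x^2 - (7/2)x - 13/12
∇ ∇ J f = 3x^2 + 3x - 11/2
J (∇ ∇ J) f = x^3 + (3/2)x^2 - (11/2)x


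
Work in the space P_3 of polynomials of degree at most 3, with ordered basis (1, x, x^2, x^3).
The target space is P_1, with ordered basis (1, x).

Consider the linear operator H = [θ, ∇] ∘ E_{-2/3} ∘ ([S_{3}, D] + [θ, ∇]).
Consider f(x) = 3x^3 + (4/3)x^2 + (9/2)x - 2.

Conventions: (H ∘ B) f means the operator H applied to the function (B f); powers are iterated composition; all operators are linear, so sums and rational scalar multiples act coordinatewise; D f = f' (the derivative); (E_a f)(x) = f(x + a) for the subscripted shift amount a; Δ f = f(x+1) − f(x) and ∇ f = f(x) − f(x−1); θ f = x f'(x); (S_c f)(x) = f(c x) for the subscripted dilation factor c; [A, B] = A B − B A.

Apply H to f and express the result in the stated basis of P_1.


D f = 9x^2 + (8/3)x + 9/2
S_{3} D f = 81x^2 + 8x + 9/2
S_{3} f = 81x^3 + 12x^2 + (27/2)x - 2
D S_{3} f = 243x^2 + 24x + 27/2
[S_{3}, D] f = -162x^2 - 16x - 9
∇ f = 9x^2 - (19/3)x + 37/6
θ ∇ f = 18x^2 - (19/3)x
θ f = 9x^3 + (8/3)x^2 + (9/2)x
∇ θ f = 27x^2 - (65/3)x + 65/6
[θ, ∇] f = -9x^2 + (46/3)x - 65/6
([S_{3}, D] + [θ, ∇]) f = -171x^2 - (2/3)x - 119/6
E_{-2/3} ([S_{3}, D] + [θ, ∇]) f = -171x^2 + (682/3)x - 1717/18
∇ E_{-2/3} ([S_{3}, D] + [θ, ∇]) f = -342x + 1195/3
θ ∇ E_{-2/3} ([S_{3}, D] + [θ, ∇]) f = -342x
θ E_{-2/3} ([S_{3}, D] + [θ, ∇]) f = -342x^2 + (682/3)x
∇ θ E_{-2/3} ([S_{3}, D] + [θ, ∇]) f = -684x + 1708/3
[θ, ∇] E_{-2/3} ([S_{3}, D] + [θ, ∇]) f = 342x - 1708/3

the image equals g(x) = 342x - 1708/3


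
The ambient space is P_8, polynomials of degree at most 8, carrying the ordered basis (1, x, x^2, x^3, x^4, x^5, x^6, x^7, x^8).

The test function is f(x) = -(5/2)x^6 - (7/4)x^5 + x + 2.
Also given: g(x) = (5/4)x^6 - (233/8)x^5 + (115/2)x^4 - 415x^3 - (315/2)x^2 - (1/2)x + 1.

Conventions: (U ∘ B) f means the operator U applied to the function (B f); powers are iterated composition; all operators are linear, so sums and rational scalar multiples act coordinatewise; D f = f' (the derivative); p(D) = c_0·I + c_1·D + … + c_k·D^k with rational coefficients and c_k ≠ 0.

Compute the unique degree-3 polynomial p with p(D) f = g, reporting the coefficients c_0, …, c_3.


D^0 f = -(5/2)x^6 - (7/4)x^5 + x + 2
D^1 f = -15x^5 - (35/4)x^4 + 1
D^2 f = -75x^4 - 35x^3
D^3 f = -300x^3 - 105x^2
matching coefficients of g against c_0 f + c_1 Df + … from the top degree down determines the c_i
solution: c_0 = -1/2, c_1 = 2, c_2 = -1, c_3 = 3/2

c_0 = -1/2, c_1 = 2, c_2 = -1, c_3 = 3/2


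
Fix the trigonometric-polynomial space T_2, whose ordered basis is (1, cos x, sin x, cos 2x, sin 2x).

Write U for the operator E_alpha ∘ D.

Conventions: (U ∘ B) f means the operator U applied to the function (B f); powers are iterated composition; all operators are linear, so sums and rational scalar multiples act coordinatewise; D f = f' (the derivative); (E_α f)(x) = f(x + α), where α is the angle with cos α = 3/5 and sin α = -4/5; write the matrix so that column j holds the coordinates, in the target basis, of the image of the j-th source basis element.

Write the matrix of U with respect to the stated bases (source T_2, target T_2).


image of 1: 0
image of cos x: (4/5)cos x - (3/5)sin x
image of sin x: (3/5)cos x + (4/5)sin x
image of cos 2x: (48/25)cos 2x + (14/25)sin 2x
image of sin 2x: -(14/25)cos 2x + (48/25)sin 2x
each image's coordinates form column j of the matrix

the matrix is [[0, 0, 0, 0, 0]; [0, 4/5, 3/5, 0, 0]; [0, -3/5, 4/5, 0, 0]; [0, 0, 0, 48/25, -14/25]; [0, 0, 0, 14/25, 48/25]] (rows listed top to bottom)


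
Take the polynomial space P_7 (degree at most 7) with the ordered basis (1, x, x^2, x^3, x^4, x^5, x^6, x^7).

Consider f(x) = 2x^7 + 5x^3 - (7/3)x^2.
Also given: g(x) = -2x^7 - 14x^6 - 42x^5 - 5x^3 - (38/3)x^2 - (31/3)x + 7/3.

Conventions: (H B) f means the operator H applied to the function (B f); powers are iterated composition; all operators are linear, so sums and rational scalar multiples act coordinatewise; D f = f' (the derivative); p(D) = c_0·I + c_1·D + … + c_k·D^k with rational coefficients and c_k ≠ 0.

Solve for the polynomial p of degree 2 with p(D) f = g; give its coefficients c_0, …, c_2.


c_0 = -1, c_1 = -1, c_2 = -1/2

D^0 f = 2x^7 + 5x^3 - (7/3)x^2
D^1 f = 14x^6 + 15x^2 - (14/3)x
D^2 f = 84x^5 + 30x - 14/3
matching coefficients of g against c_0 f + c_1 Df + … from the top degree down determines the c_i
solution: c_0 = -1, c_1 = -1, c_2 = -1/2


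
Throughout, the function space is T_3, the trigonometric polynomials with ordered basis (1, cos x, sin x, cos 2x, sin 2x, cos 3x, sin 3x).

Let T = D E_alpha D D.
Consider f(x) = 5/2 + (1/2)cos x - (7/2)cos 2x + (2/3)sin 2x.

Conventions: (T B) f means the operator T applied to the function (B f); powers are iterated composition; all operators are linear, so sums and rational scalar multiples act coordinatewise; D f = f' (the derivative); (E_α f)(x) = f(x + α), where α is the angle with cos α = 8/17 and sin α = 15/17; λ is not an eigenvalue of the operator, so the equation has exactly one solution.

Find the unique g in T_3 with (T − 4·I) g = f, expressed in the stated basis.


the result is g(x) = -5/8 - (53/338)cos x - (4/169)sin x - (5299/11640)cos 2x - (2999/5820)sin 2x

write g with unknown coordinates in the stated basis and equate coefficients in (T − 4·I) g = f
solving from the highest basis element down gives g = -5/8 - (53/338)cos x - (4/169)sin x - (5299/11640)cos 2x - (2999/5820)sin 2x
check: T g = -(43/338)cos x - (16/169)sin x - (7742/1455)cos 2x - (2029/1455)sin 2x
so T g − 4·g = 5/2 + (1/2)cos x - (7/2)cos 2x + (2/3)sin 2x = f ✓


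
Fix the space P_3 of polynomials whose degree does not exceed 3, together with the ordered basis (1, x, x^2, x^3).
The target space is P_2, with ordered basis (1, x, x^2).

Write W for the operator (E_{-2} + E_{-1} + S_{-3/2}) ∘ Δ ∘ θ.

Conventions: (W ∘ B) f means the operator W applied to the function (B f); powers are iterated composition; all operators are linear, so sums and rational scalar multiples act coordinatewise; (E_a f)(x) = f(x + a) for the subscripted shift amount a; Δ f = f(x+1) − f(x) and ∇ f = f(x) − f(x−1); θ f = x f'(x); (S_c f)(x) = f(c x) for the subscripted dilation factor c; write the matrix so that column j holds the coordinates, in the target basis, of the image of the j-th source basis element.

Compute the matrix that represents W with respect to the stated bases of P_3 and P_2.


the matrix is [[0, 3, -6, 27]; [0, 0, 2, -99/2]; [0, 0, 0, 153/4]] (rows listed top to bottom)

image of 1: 0
image of x: 3
image of x^2: 2x - 6
image of x^3: (153/4)x^2 - (99/2)x + 27
each image's coordinates form column j of the matrix


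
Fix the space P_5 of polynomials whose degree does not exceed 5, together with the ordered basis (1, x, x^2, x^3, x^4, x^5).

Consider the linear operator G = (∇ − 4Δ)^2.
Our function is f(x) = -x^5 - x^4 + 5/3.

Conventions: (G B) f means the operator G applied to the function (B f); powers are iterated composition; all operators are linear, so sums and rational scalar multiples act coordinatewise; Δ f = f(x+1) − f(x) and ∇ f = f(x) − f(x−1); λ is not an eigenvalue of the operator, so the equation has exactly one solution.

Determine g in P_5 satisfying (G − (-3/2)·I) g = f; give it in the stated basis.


the result is g(x) = -(2/3)x^5 - (2/3)x^4 + 80x^3 + 448x^2 - (6680/3)x - 88886/9

write g with unknown coordinates in the stated basis and equate coefficients in (G − (-3/2)·I) g = f
solving from the highest basis element down gives g = -(2/3)x^5 - (2/3)x^4 + 80x^3 + 448x^2 - (6680/3)x - 88886/9
check: G g = -120x^3 - 672x^2 + 3340x + 14816
so G g − (-3/2)·g = -x^5 - x^4 + 5/3 = f ✓


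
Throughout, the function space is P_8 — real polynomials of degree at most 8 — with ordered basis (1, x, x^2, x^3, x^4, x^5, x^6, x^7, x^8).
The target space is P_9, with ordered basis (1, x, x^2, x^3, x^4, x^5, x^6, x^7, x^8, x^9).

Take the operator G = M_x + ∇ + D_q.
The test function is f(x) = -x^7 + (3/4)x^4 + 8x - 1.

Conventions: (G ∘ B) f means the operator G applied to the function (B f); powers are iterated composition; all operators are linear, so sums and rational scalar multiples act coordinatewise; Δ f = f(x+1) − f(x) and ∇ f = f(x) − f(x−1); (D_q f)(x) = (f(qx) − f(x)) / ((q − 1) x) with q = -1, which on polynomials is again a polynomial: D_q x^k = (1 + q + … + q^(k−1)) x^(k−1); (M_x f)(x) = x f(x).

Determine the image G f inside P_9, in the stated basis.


M_x f = -x^8 + (3/4)x^5 + 8x^2 - x
∇ f = -7x^6 + 21x^5 - 35x^4 + 38x^3 - (51/2)x^2 + 10x + 25/4
D_q f = -x^6 + 8
(M_x + ∇ + D_q) f = -x^8 - 8x^6 + (87/4)x^5 - 35x^4 + 38x^3 - (35/2)x^2 + 9x + 57/4

the image equals g(x) = -x^8 - 8x^6 + (87/4)x^5 - 35x^4 + 38x^3 - (35/2)x^2 + 9x + 57/4


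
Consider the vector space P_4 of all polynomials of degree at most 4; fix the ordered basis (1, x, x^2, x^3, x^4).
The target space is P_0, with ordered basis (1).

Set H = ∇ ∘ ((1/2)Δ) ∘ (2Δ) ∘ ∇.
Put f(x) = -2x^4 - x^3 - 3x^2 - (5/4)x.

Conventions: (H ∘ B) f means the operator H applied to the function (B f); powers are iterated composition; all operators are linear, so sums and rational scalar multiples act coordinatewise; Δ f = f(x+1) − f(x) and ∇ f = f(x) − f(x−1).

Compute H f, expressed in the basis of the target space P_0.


∇ f = -8x^3 + 9x^2 - 11x + 11/4
Δ ∇ f = -24x^2 - 6x - 10
(2Δ) ∇ f = -48x^2 - 12x - 20
Δ (2Δ) ∇ f = -96x - 60
((1/2)Δ) (2Δ) ∇ f = -48x - 30
∇ ((1/2)Δ) (2Δ) ∇ f = -48

the image equals g(x) = -48


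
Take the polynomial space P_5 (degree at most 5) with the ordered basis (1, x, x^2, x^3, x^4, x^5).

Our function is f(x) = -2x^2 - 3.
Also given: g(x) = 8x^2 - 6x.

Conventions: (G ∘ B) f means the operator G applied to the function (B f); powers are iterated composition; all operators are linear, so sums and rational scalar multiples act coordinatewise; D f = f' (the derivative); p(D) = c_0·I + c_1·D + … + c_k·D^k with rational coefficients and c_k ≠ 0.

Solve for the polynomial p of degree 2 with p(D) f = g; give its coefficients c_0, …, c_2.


D^0 f = -2x^2 - 3
D^1 f = -4x
D^2 f = -4
matching coefficients of g against c_0 f + c_1 Df + … from the top degree down determines the c_i
solution: c_0 = -4, c_1 = 3/2, c_2 = 3

p(D) = -4·I + (3/2)·D + 3·D^2, i.e. c_0 = -4, c_1 = 3/2, c_2 = 3


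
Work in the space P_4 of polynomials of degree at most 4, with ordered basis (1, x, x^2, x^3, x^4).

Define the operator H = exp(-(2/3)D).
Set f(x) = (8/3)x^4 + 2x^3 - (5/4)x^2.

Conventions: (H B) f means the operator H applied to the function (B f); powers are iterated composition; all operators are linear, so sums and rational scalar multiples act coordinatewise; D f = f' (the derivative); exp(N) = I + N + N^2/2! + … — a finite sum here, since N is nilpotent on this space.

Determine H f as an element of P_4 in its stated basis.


the result is g(x) = (8/3)x^4 - (46/9)x^3 + (67/36)x^2 + (95/81)x - 151/243

order-1 term: -(64/9)x^3 - 4x^2 + (5/3)x
order-2 term: (64/9)x^2 + (8/3)x - 5/9
order-3 term: -(256/81)x - 16/27
order-4 term: 128/243
the series for exp(-(2/3)D) f terminates at order 4
exp(-(2/3)D) f = (8/3)x^4 - (46/9)x^3 + (67/36)x^2 + (95/81)x - 151/243


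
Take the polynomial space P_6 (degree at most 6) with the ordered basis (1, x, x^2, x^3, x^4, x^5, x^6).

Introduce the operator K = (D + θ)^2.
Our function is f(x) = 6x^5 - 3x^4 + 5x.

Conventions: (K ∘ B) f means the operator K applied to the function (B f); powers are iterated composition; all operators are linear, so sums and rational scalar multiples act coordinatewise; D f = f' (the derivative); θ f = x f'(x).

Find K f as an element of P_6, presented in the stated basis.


D f = 30x^4 - 12x^3 + 5
θ f = 30x^5 - 12x^4 + 5x
(D + θ) f = 30x^5 + 18x^4 - 12x^3 + 5x + 5
D (D + θ) f = 150x^4 + 72x^3 - 36x^2 + 5
θ (D + θ) f = 150x^5 + 72x^4 - 36x^3 + 5x
(D + θ) (D + θ) f = 150x^5 + 222x^4 + 36x^3 - 36x^2 + 5x + 5

g(x) = 150x^5 + 222x^4 + 36x^3 - 36x^2 + 5x + 5


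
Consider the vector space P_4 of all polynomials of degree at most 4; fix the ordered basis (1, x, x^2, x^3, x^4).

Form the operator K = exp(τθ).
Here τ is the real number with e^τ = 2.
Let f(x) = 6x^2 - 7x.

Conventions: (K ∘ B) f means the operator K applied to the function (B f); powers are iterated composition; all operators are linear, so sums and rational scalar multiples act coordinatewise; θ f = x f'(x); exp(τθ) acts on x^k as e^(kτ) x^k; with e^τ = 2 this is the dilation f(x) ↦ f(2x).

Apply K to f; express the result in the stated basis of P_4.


exp(τθ) x^k = e^(kτ) x^k; with e^τ = 2 this sends x^k to 2^k x^k
x ↦ 2 x
x^2 ↦ 4 x^2
applying this coordinatewise to f: exp(τθ) f = 24x^2 - 14x

g(x) = 24x^2 - 14x


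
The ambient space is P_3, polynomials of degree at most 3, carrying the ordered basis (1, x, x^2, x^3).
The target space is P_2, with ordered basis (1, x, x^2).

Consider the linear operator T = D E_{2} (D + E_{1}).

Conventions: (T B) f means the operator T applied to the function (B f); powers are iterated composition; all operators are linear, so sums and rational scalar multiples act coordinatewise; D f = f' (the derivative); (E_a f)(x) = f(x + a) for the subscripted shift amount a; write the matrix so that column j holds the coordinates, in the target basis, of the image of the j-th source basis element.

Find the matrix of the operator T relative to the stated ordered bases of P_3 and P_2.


image of 1: 0
image of x: 1
image of x^2: 2x + 8
image of x^3: 3x^2 + 24x + 39
each image's coordinates form column j of the matrix

the matrix is [[0, 1, 8, 39]; [0, 0, 2, 24]; [0, 0, 0, 3]] (rows listed top to bottom)


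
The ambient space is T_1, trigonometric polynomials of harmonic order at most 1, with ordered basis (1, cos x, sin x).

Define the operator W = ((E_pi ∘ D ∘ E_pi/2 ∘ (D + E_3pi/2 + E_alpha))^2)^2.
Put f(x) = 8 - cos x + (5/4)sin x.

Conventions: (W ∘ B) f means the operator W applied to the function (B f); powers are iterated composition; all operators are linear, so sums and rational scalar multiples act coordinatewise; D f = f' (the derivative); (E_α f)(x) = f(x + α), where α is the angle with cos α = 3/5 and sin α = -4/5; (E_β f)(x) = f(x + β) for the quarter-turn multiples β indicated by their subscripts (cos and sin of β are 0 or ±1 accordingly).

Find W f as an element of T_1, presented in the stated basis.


the result is g(x) = (947/625)cos x - (1291/2500)sin x

D f = (5/4)cos x + sin x
E_3pi/2 f = 8 - (5/4)cos x - sin x
E_alpha f = 8 - (8/5)cos x - (1/20)sin x
(D + E_3pi/2 + E_alpha) f = 16 - (8/5)cos x - (1/20)sin x
E_pi/2 (D + E_3pi/2 + E_alpha) f = 16 - (1/20)cos x + (8/5)sin x
D E_pi/2 (D + E_3pi/2 + E_alpha) f = (8/5)cos x + (1/20)sin x
E_pi D E_pi/2 (D + E_3pi/2 + E_alpha) f = -(8/5)cos x - (1/20)sin x
D (E_pi ∘ D ∘ E_pi/2 ∘ (D + E_3pi/2 + E_alpha)) f = -(1/20)cos x + (8/5)sin x
E_3pi/2 (E_pi ∘ D ∘ E_pi/2 ∘ (D + E_3pi/2 + E_alpha)) f = (1/20)cos x - (8/5)sin x
E_alpha (E_pi ∘ D ∘ E_pi/2 ∘ (D + E_3pi/2 + E_alpha)) f = -(23/25)cos x - (131/100)sin x
(D + E_3pi/2 + E_alpha) (E_pi ∘ D ∘ E_pi/2 ∘ (D + E_3pi/2 + E_alpha)) f = -(23/25)cos x - (131/100)sin x
E_pi/2 (D + E_3pi/2 + E_alpha) (E_pi ∘ D ∘ E_pi/2 ∘ (D + E_3pi/2 + E_alpha)) f = -(131/100)cos x + (23/25)sin x
D E_pi/2 (D + E_3pi/2 + E_alpha) (E_pi ∘ D ∘ E_pi/2 ∘ (D + E_3pi/2 + E_alpha)) f = (23/25)cos x + (131/100)sin x
E_pi D E_pi/2 (D + E_3pi/2 + E_alpha) (E_pi ∘ D ∘ E_pi/2 ∘ (D + E_3pi/2 + E_alpha)) f = -(23/25)cos x - (131/100)sin x
D (E_pi ∘ D ∘ E_pi/2 ∘ (D + E_3pi/2 + E_alpha))^2 f = -(131/100)cos x + (23/25)sin x
E_3pi/2 (E_pi ∘ D ∘ E_pi/2 ∘ (D + E_3pi/2 + E_alpha))^2 f = (131/100)cos x - (23/25)sin x
E_alpha (E_pi ∘ D ∘ E_pi/2 ∘ (D + E_3pi/2 + E_alpha))^2 f = (62/125)cos x - (761/500)sin x
(D + E_3pi/2 + E_alpha) (E_pi ∘ D ∘ E_pi/2 ∘ (D + E_3pi/2 + E_alpha))^2 f = (62/125)cos x - (761/500)sin x
E_pi/2 (D + E_3pi/2 + E_alpha) (E_pi ∘ D ∘ E_pi/2 ∘ (D + E_3pi/2 + E_alpha))^2 f = -(761/500)cos x - (62/125)sin x
D E_pi/2 (D + E_3pi/2 + E_alpha) (E_pi ∘ D ∘ E_pi/2 ∘ (D + E_3pi/2 + E_alpha))^2 f = -(62/125)cos x + (761/500)sin x
E_pi D E_pi/2 (D + E_3pi/2 + E_alpha) (E_pi ∘ D ∘ E_pi/2 ∘ (D + E_3pi/2 + E_alpha))^2 f = (62/125)cos x - (761/500)sin x
D (E_pi ∘ D ∘ E_pi/2 ∘ (D + E_3pi/2 + E_alpha)) (E_pi ∘ D ∘ E_pi/2 ∘ (D + E_3pi/2 + E_alpha))^2 f = -(761/500)cos x - (62/125)sin x
E_3pi/2 (E_pi ∘ D ∘ E_pi/2 ∘ (D + E_3pi/2 + E_alpha)) (E_pi ∘ D ∘ E_pi/2 ∘ (D + E_3pi/2 + E_alpha))^2 f = (761/500)cos x + (62/125)sin x
E_alpha (E_pi ∘ D ∘ E_pi/2 ∘ (D + E_3pi/2 + E_alpha)) (E_pi ∘ D ∘ E_pi/2 ∘ (D + E_3pi/2 + E_alpha))^2 f = (947/625)cos x - (1291/2500)sin x
(D + E_3pi/2 + E_alpha) (E_pi ∘ D ∘ E_pi/2 ∘ (D + E_3pi/2 + E_alpha)) (E_pi ∘ D ∘ E_pi/2 ∘ (D + E_3pi/2 + E_alpha))^2 f = (947/625)cos x - (1291/2500)sin x
E_pi/2 (D + E_3pi/2 + E_alpha) (E_pi ∘ D ∘ E_pi/2 ∘ (D + E_3pi/2 + E_alpha)) (E_pi ∘ D ∘ E_pi/2 ∘ (D + E_3pi/2 + E_alpha))^2 f = -(1291/2500)cos x - (947/625)sin x
D E_pi/2 (D + E_3pi/2 + E_alpha) (E_pi ∘ D ∘ E_pi/2 ∘ (D + E_3pi/2 + E_alpha)) (E_pi ∘ D ∘ E_pi/2 ∘ (D + E_3pi/2 + E_alpha))^2 f = -(947/625)cos x + (1291/2500)sin x
E_pi D E_pi/2 (D + E_3pi/2 + E_alpha) (E_pi ∘ D ∘ E_pi/2 ∘ (D + E_3pi/2 + E_alpha)) (E_pi ∘ D ∘ E_pi/2 ∘ (D + E_3pi/2 + E_alpha))^2 f = (947/625)cos x - (1291/2500)sin x


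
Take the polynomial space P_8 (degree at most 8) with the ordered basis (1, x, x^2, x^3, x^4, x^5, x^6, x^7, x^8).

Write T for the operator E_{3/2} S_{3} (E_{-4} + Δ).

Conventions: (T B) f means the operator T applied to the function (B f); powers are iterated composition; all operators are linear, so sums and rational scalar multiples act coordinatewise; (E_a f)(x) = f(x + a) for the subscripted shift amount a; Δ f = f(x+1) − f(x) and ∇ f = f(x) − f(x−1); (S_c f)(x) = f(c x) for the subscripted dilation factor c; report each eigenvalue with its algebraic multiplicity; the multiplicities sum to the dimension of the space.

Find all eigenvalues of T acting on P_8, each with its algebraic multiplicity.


λ = 1 (multiplicity 1), λ = 3 (multiplicity 1), λ = 9 (multiplicity 1), λ = 27 (multiplicity 1), λ = 81 (multiplicity 1), λ = 243 (multiplicity 1), λ = 729 (multiplicity 1), λ = 2187 (multiplicity 1), λ = 6561 (multiplicity 1)

image of 1: 1
image of x: 3x + 3/2
image of x^2: 9x^2 + 9x + 41/4
image of x^3: 27x^3 + (81/2)x^2 + (369/4)x + 603/8
image of x^4: 81x^4 + 162x^3 + (1107/2)x^2 + (1809/2)x + 8081/16
image of x^5: 243x^5 + (1215/2)x^4 + (5535/2)x^3 + (27135/4)x^2 + (121215/16)x + 102003/32
image of x^6: 729x^6 + 2187x^5 + (49815/4)x^4 + (81405/2)x^3 + (1090935/16)x^2 + (918027/16)x + 1240121/64
image of x^7: 2187x^7 + (15309/2)x^6 + (209223/4)x^5 + (1709505/8)x^4 + (7636545/16)x^3 + (19278567/32)x^2 + (26042541/64)x + 14704203/128
image of x^8: 6561x^8 + 26244x^7 + 209223x^6 + 1025703x^5 + (22909635/8)x^4 + (19278567/4)x^3 + (78127623/16)x^2 + (44112609/16)x + 171312161/256
the matrix is upper triangular; its diagonal is (1, 3, 9, 27, 81, 243, 729, 2187, 6561)
for a triangular matrix the eigenvalues are the diagonal entries, with algebraic multiplicity their repetition count


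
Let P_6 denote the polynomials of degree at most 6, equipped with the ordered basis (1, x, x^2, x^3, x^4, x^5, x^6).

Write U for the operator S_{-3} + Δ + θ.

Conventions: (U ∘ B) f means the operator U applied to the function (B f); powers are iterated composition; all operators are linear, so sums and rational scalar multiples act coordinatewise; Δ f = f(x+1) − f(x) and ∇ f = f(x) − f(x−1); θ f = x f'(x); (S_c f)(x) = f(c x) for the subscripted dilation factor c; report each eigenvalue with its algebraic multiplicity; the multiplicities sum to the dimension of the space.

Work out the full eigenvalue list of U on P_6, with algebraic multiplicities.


λ = -238 (multiplicity 1), λ = -24 (multiplicity 1), λ = -2 (multiplicity 1), λ = 1 (multiplicity 1), λ = 11 (multiplicity 1), λ = 85 (multiplicity 1), λ = 735 (multiplicity 1)

image of 1: 1
image of x: -2x + 1
image of x^2: 11x^2 + 2x + 1
image of x^3: -24x^3 + 3x^2 + 3x + 1
image of x^4: 85x^4 + 4x^3 + 6x^2 + 4x + 1
image of x^5: -238x^5 + 5x^4 + 10x^3 + 10x^2 + 5x + 1
image of x^6: 735x^6 + 6x^5 + 15x^4 + 20x^3 + 15x^2 + 6x + 1
the matrix is upper triangular; its diagonal is (1, -2, 11, -24, 85, -238, 735)
for a triangular matrix the eigenvalues are the diagonal entries, with algebraic multiplicity their repetition count


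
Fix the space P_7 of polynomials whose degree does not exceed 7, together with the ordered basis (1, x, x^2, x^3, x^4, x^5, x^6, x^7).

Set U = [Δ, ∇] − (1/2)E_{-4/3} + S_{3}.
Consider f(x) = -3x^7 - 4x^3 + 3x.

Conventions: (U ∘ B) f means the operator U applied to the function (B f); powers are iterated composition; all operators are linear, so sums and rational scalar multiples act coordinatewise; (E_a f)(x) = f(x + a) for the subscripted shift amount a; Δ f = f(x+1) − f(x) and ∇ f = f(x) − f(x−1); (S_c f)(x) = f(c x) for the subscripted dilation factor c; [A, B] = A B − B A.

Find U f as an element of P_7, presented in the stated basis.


∇ f = -21x^6 + 63x^5 - 105x^4 + 105x^3 - 75x^2 + 33x - 4
Δ ∇ f = -126x^5 - 210x^3 - 66x
Δ f = -21x^6 - 63x^5 - 105x^4 - 105x^3 - 75x^2 - 33x - 4
∇ Δ f = -126x^5 - 210x^3 - 66x
[Δ, ∇] f = 0
E_{-4/3} f = -3x^7 + 28x^6 - 112x^5 + (2240/9)x^4 - (9068/27)x^3 + (7600/27)x^2 - (33127/243)x + 20380/729
(-(1/2)E_{-4/3}) f = (3/2)x^7 - 14x^6 + 56x^5 - (1120/9)x^4 + (4534/27)x^3 - (3800/27)x^2 + (33127/486)x - 10190/729
S_{3} f = -6561x^7 - 108x^3 + 9x
([Δ, ∇] − (1/2)E_{-4/3} + S_{3}) f = -(13119/2)x^7 - 14x^6 + 56x^5 - (1120/9)x^4 + (1618/27)x^3 - (3800/27)x^2 + (37501/486)x - 10190/729

the result is g(x) = -(13119/2)x^7 - 14x^6 + 56x^5 - (1120/9)x^4 + (1618/27)x^3 - (3800/27)x^2 + (37501/486)x - 10190/729


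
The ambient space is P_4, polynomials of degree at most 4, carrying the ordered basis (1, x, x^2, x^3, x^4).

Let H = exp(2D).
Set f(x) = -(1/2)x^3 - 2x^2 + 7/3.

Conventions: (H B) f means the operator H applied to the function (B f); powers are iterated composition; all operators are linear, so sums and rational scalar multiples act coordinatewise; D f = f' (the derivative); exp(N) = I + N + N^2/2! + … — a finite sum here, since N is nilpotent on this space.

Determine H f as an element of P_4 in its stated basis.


order-1 term: -3x^2 - 8x
order-2 term: -6x - 8
order-3 term: -4
the series for exp(2D) f terminates at order 3
exp(2D) f = -(1/2)x^3 - 5x^2 - 14x - 29/3

the result is g(x) = -(1/2)x^3 - 5x^2 - 14x - 29/3


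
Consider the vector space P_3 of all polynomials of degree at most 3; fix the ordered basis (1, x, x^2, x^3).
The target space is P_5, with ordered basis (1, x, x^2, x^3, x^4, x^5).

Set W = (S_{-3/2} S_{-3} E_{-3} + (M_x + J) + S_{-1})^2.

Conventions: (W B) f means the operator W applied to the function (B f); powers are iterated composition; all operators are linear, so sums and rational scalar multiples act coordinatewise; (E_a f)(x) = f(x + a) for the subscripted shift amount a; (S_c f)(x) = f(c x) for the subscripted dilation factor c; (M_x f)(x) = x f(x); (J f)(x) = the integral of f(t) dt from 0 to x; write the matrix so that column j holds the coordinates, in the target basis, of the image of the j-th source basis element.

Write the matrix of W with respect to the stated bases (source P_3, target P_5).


the matrix is [[-2, -3, 1017/4, -35127/8]; [11, -137/4, -1953/4, 250155/16]; [3, 297/8, 2689/16, -599967/32]; [0, 2, 297/2, 416809/64]; [0, 0, 5/3, 40095/64]; [0, 0, 0, 3/2]] (rows listed top to bottom)

image of 1: 3x^2 + 11x - 2
image of x: 2x^3 + (297/8)x^2 - (137/4)x - 3
image of x^2: (5/3)x^4 + (297/2)x^3 + (2689/16)x^2 - (1953/4)x + 1017/4
image of x^3: (3/2)x^5 + (40095/64)x^4 + (416809/64)x^3 - (599967/32)x^2 + (250155/16)x - 35127/8
each image's coordinates form column j of the matrix


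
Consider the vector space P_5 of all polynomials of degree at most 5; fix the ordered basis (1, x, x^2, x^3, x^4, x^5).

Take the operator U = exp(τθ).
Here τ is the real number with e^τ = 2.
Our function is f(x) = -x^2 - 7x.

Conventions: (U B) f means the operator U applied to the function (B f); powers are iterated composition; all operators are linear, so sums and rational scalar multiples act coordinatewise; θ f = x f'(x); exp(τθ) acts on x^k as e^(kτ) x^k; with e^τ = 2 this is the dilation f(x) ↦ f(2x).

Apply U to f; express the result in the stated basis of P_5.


exp(τθ) x^k = e^(kτ) x^k; with e^τ = 2 this sends x^k to 2^k x^k
x ↦ 2 x
x^2 ↦ 4 x^2
applying this coordinatewise to f: exp(τθ) f = -4x^2 - 14x

g(x) = -4x^2 - 14x


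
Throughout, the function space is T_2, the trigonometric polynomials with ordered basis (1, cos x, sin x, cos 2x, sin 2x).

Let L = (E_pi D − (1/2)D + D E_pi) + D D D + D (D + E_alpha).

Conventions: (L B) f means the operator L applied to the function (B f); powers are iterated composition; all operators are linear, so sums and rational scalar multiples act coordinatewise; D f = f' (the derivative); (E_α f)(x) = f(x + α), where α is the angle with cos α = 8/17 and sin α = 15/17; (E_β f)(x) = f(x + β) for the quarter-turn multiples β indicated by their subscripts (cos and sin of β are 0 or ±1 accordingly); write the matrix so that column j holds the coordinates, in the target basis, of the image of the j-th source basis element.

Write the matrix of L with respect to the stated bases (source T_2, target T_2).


the matrix is [[0, 0, 0, 0, 0]; [0, -32/17, -103/34, 0, 0]; [0, 103/34, -32/17, 0, 0]; [0, 0, 0, -1636/289, -1767/289]; [0, 0, 0, 1767/289, -1636/289]] (rows listed top to bottom)

image of 1: 0
image of cos x: -(32/17)cos x + (103/34)sin x
image of sin x: -(103/34)cos x - (32/17)sin x
image of cos 2x: -(1636/289)cos 2x + (1767/289)sin 2x
image of sin 2x: -(1767/289)cos 2x - (1636/289)sin 2x
each image's coordinates form column j of the matrix


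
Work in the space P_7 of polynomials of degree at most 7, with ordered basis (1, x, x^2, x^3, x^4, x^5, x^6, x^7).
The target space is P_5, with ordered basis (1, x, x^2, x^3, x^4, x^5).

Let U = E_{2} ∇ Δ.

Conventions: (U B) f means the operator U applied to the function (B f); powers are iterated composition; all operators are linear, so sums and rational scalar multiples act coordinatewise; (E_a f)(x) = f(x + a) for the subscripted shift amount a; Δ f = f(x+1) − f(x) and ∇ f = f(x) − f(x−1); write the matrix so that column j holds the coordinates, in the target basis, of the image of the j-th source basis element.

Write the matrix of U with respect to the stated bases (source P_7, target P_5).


image of 1: 0
image of x: 0
image of x^2: 2
image of x^3: 6x + 12
image of x^4: 12x^2 + 48x + 50
image of x^5: 20x^3 + 120x^2 + 250x + 180
image of x^6: 30x^4 + 240x^3 + 750x^2 + 1080x + 602
image of x^7: 42x^5 + 420x^4 + 1750x^3 + 3780x^2 + 4214x + 1932
each image's coordinates form column j of the matrix

the matrix is [[0, 0, 2, 12, 50, 180, 602, 1932]; [0, 0, 0, 6, 48, 250, 1080, 4214]; [0, 0, 0, 0, 12, 120, 750, 3780]; [0, 0, 0, 0, 0, 20, 240, 1750]; [0, 0, 0, 0, 0, 0, 30, 420]; [0, 0, 0, 0, 0, 0, 0, 42]] (rows listed top to bottom)


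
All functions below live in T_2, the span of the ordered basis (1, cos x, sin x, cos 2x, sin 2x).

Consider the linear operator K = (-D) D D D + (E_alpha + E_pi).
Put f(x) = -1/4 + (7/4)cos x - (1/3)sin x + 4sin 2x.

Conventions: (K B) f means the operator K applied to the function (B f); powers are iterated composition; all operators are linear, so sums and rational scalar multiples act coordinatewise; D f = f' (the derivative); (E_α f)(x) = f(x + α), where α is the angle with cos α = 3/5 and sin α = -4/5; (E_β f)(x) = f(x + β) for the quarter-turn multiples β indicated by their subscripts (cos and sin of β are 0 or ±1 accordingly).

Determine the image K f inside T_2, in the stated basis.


the image equals g(x) = -1/2 - (131/60)cos x + (28/15)sin x - (96/25)cos 2x - (1528/25)sin 2x

D f = -(1/3)cos x - (7/4)sin x + 8cos 2x
D D f = -(7/4)cos x + (1/3)sin x - 16sin 2x
D D D f = (1/3)cos x + (7/4)sin x - 32cos 2x
D (D D D) f = (7/4)cos x - (1/3)sin x + 64sin 2x
(-D) (D D D) f = -(7/4)cos x + (1/3)sin x - 64sin 2x
E_alpha f = -1/4 + (79/60)cos x + (6/5)sin x - (96/25)cos 2x - (28/25)sin 2x
E_pi f = -1/4 - (7/4)cos x + (1/3)sin x + 4sin 2x
(E_alpha + E_pi) f = -1/2 - (13/30)cos x + (23/15)sin x - (96/25)cos 2x + (72/25)sin 2x
((-D) D D D + (E_alpha + E_pi)) f = -1/2 - (131/60)cos x + (28/15)sin x - (96/25)cos 2x - (1528/25)sin 2x


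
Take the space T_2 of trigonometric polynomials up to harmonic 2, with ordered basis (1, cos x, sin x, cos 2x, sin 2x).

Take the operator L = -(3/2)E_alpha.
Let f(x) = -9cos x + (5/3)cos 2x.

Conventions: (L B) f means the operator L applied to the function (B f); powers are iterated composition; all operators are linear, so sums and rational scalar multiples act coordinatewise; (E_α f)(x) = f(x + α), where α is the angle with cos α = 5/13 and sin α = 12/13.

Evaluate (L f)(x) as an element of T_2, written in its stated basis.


the result is g(x) = (135/26)cos x - (162/13)sin x + (595/338)cos 2x + (300/169)sin 2x

E_alpha f = -(45/13)cos x + (108/13)sin x - (595/507)cos 2x - (200/169)sin 2x
(-(3/2)E_alpha) f = (135/26)cos x - (162/13)sin x + (595/338)cos 2x + (300/169)sin 2x


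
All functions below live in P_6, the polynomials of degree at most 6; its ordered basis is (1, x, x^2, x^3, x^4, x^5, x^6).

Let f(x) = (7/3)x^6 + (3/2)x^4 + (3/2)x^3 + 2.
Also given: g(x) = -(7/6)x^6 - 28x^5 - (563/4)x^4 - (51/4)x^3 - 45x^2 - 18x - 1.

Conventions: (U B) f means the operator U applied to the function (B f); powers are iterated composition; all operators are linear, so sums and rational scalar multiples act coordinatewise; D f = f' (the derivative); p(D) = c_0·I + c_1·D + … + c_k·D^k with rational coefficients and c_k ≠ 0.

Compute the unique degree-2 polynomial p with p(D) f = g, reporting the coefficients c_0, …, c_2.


p(D) = -(1/2)·I − 2·D − 2·D^2, i.e. c_0 = -1/2, c_1 = -2, c_2 = -2

D^0 f = (7/3)x^6 + (3/2)x^4 + (3/2)x^3 + 2
D^1 f = 14x^5 + 6x^3 + (9/2)x^2
D^2 f = 70x^4 + 18x^2 + 9x
matching coefficients of g against c_0 f + c_1 Df + … from the top degree down determines the c_i
solution: c_0 = -1/2, c_1 = -2, c_2 = -2


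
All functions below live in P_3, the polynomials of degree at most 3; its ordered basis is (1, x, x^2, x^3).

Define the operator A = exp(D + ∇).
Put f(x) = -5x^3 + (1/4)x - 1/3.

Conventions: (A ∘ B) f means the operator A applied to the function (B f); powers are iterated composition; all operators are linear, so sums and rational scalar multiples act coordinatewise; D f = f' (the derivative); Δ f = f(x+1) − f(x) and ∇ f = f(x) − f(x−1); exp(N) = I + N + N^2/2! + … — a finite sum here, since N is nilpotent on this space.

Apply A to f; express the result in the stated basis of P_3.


order-1 term: -30x^2 + 15x - 9/2
order-2 term: -60x + 30
order-3 term: -40
the series for exp(D + ∇) f terminates at order 3
exp(D + ∇) f = -5x^3 - 30x^2 - (179/4)x - 89/6

g(x) = -5x^3 - 30x^2 - (179/4)x - 89/6


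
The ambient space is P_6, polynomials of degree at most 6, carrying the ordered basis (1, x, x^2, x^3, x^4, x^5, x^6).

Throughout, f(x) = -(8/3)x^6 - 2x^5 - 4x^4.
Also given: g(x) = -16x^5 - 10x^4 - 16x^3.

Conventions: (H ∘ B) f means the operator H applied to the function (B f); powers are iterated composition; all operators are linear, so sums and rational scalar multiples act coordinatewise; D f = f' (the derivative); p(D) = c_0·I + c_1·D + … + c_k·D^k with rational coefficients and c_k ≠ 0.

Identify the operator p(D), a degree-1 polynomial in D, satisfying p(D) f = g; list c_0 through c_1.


D^0 f = -(8/3)x^6 - 2x^5 - 4x^4
D^1 f = -16x^5 - 10x^4 - 16x^3
matching coefficients of g against c_0 f + c_1 Df + … from the top degree down determines the c_i
solution: c_0 = 0, c_1 = 1

c_0 = 0, c_1 = 1


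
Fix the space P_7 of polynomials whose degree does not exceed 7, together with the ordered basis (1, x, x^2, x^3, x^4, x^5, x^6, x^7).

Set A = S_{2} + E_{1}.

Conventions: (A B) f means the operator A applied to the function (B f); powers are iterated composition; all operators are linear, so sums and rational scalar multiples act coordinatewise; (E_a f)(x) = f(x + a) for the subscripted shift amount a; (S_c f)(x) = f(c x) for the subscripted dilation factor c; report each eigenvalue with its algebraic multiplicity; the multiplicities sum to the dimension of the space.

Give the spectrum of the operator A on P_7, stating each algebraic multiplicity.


image of 1: 2
image of x: 3x + 1
image of x^2: 5x^2 + 2x + 1
image of x^3: 9x^3 + 3x^2 + 3x + 1
image of x^4: 17x^4 + 4x^3 + 6x^2 + 4x + 1
image of x^5: 33x^5 + 5x^4 + 10x^3 + 10x^2 + 5x + 1
image of x^6: 65x^6 + 6x^5 + 15x^4 + 20x^3 + 15x^2 + 6x + 1
image of x^7: 129x^7 + 7x^6 + 21x^5 + 35x^4 + 35x^3 + 21x^2 + 7x + 1
the matrix is upper triangular; its diagonal is (2, 3, 5, 9, 17, 33, 65, 129)
for a triangular matrix the eigenvalues are the diagonal entries, with algebraic multiplicity their repetition count

λ = 2 (multiplicity 1), λ = 3 (multiplicity 1), λ = 5 (multiplicity 1), λ = 9 (multiplicity 1), λ = 17 (multiplicity 1), λ = 33 (multiplicity 1), λ = 65 (multiplicity 1), λ = 129 (multiplicity 1)
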